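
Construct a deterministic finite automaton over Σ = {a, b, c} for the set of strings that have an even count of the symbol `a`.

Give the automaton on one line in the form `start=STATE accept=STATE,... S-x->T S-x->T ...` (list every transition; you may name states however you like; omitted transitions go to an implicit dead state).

start=s0 accept=s0 s0-a->s1 s0-b->s0 s0-c->s0 s1-a->s0 s1-b->s1 s1-c->s1

Keep the running count of `a`s modulo 2: each `a` advances along the cycle s0 → s1 → s0 while other symbols loop. Accept at s0.
        a   b   c  
>* s0   s1  s0  s0 
   s1   s0  s1  s1 
(> = start, * = accepting)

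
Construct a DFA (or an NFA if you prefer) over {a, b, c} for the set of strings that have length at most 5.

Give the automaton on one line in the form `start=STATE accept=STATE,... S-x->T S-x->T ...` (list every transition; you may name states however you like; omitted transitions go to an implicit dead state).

start=S0 accept=S0,S1,S2,S3,S4,S5 S0-a->S1 S0-b->S1 S0-c->S1 S1-a->S2 S1-b->S2 S1-c->S2 S2-a->S3 S2-b->S3 S2-c->S3 S3-a->S4 S3-b->S4 S3-c->S4 S4-a->S5 S4-b->S5 S4-c->S5 S5-a->S6 S5-b->S6 S5-c->S6 S6-a->S6 S6-b->S6 S6-c->S6

Count input length up to 6: every symbol moves from S0 toward S6, which means 'more than 5' and absorbs. Accept from {S0, S1, S2, S3, S4, S5}.
7 states suffice.
        a   b   c  
>* S0   S1  S1  S1 
 * S1   S2  S2  S2 
 * S2   S3  S3  S3 
 * S3   S4  S4  S4 
 * S4   S5  S5  S5 
 * S5   S6  S6  S6 
   S6   S6  S6  S6 
(> = start, * = accepting)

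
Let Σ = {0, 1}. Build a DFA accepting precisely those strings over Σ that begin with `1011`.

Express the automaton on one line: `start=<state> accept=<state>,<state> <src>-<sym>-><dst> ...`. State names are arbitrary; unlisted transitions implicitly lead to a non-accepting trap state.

Check the first 4 symbols one by one: q0 through q3 record how many have matched `1011` so far; any wrong symbol goes to the dead state q5. After all 4 match we enter the accepting sink q4.
With 6 states:
        0   1  
>  q0   q5  q1 
   q1   q2  q5 
   q2   q5  q3 
   q3   q5  q4 
 * q4   q4  q4 
   q5   q5  q5 
(> = start, * = accepting)

start=q0 accept=q4 q0-0->q5 q0-1->q1 q1-0->q2 q1-1->q5 q2-0->q5 q2-1->q3 q3-0->q5 q3-1->q4 q4-0->q4 q4-1->q4 q5-0->q5 q5-1->q5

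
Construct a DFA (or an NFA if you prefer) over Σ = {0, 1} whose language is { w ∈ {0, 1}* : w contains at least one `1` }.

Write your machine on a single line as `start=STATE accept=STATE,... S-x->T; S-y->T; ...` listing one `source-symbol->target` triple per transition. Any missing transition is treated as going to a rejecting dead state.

start=S0; accept=S1,S2; S0-0->S0; S0-1->S1; S1-0->S1; S1-1->S2; S2-0->S2; S2-1->S2

Count `1`s, saturating at 2: state S0 means no `1` yet, S1 means one `1` seen, S2 means more than one. Each `1` increments (capped at S2); other symbols loop. Accept from {S1, S2}.
        0   1  
>  S0   S0  S1 
 * S1   S1  S2 
 * S2   S2  S2 
(> = start, * = accepting)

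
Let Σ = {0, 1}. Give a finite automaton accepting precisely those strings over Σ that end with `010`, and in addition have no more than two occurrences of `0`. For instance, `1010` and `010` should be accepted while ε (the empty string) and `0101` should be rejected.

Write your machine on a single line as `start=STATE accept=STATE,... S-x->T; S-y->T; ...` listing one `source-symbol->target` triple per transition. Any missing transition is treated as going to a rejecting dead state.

start=q0; accept=q6; q0-0->q1; q0-1->q0; q1-0->q2; q1-1->q3; q2-0->q4; q2-1->q5; q3-0->q6; q3-1->q7; q4-0->q4; q4-1->q8; q5-0->q9; q5-1->q10; q6-0->q4; q6-1->q5; q7-0->q2; q7-1->q7; q8-0->q9; q8-1->q11; q9-0->q4; q9-1->q8; q10-0->q4; q10-1->q10; q11-0->q4; q11-1->q11

Build one automaton per condition and run them in lockstep. The first has 4 states tracking how much of the suffix `010` has currently been matched; the second has 4 states tracking the count of `0`s, saturating at 3. A product state is a pair (one from each), accepting exactly when both do.
          0    1  
>  q0     q1   q0 
   q1     q2   q3 
   q2     q4   q5 
   q3     q6   q7 
   q4     q4   q8 
   q5     q9  q10 
 * q6     q4   q5 
   q7     q2   q7 
   q8     q9  q11 
   q9     q4   q8 
   q10    q4  q10 
   q11    q4  q11 
(> = start, * = accepting)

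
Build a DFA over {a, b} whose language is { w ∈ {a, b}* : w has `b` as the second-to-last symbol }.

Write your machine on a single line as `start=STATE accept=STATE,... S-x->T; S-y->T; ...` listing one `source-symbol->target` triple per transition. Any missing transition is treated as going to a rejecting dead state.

A DFA must remember the last 2 symbols (since which symbol is second-to-last isn't known until the input ends). Use one state per possible window of the last ≤2 symbols; accept from those whose window starts with `b`.
A 7-state machine:
        a   b  
>  S0   S1  S2 
   S1   S3  S4 
   S2   S5  S6 
   S3   S3  S4 
   S4   S5  S6 
 * S5   S3  S4 
 * S6   S5  S6 
(> = start, * = accepting)

start=S0; accept=S5,S6; S0-a->S1; S0-b->S2; S1-a->S3; S1-b->S4; S2-a->S5; S2-b->S6; S3-a->S3; S3-b->S4; S4-a->S5; S4-b->S6; S5-a->S3; S5-b->S4; S6-a->S5; S6-b->S6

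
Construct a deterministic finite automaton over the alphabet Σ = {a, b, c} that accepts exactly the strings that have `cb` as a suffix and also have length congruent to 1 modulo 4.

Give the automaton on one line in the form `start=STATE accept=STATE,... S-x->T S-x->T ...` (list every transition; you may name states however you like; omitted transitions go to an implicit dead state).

Handle the two conditions separately and then intersect. One (3 states) tracks how much of the suffix `cb` has currently been matched; the other (4 states) tracks the input length modulo 4. Each combined state is a pair, one component from each; accept when both components accept.
With 12 states:
          a    b    c  
>  S0     S1   S1   S2 
   S1     S3   S3   S4 
   S2     S3   S5   S4 
   S3     S6   S6   S7 
   S4     S6   S8   S7 
   S5     S6   S6   S7 
   S6     S0   S0   S9 
   S7     S0  S10   S9 
   S8     S0   S0   S9 
   S9     S1  S11   S2 
   S10    S1   S1   S2 
 * S11    S3   S3   S4 
(> = start, * = accepting)

start=S0 accept=S11 S0-a->S1 S0-b->S1 S0-c->S2 S1-a->S3 S1-b->S3 S1-c->S4 S2-a->S3 S2-b->S5 S2-c->S4 S3-a->S6 S3-b->S6 S3-c->S7 S4-a->S6 S4-b->S8 S4-c->S7 S5-a->S6 S5-b->S6 S5-c->S7 S6-a->S0 S6-b->S0 S6-c->S9 S7-a->S0 S7-b->S10 S7-c->S9 S8-a->S0 S8-b->S0 S8-c->S9 S9-a->S1 S9-b->S11 S9-c->S2 S10-a->S1 S10-b->S1 S10-c->S2 S11-a->S3 S11-b->S3 S11-c->S4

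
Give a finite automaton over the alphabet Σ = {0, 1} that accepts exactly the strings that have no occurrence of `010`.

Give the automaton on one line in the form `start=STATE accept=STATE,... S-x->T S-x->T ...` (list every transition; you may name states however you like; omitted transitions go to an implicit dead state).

This is the complement of 'contains `010`'. Use the same substring-matching states — S0 through S3 holding how much of `010` has just been matched — but flip the accepting set: everything except the trap S3 accepts.
4 states suffice.
        0   1  
>* S0   S1  S0 
 * S1   S1  S2 
 * S2   S3  S0 
   S3   S3  S3 
(> = start, * = accepting)

start=S0 accept=S0,S1,S2 S0-0->S1 S0-1->S0 S1-0->S1 S1-1->S2 S2-0->S3 S2-1->S0 S3-0->S3 S3-1->S3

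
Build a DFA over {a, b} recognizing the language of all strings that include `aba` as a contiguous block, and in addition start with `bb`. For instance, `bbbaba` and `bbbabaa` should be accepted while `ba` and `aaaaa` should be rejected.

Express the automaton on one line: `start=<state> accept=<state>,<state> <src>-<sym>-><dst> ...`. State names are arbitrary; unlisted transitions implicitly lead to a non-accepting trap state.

Run two small machines in parallel and take their product. The first has 4 states tracking whether and how much of `aba` has been seen; the second has 4 states tracking whether the input so far still matches the prefix `bb`. A product state is a pair (one from each), accepting exactly when both do. Minimizing collapses redundant product states.
A 7-state machine:
        a   b  
>  s0   s1  s2 
   s1   s1  s1 
   s2   s1  s3 
   s3   s4  s3 
   s4   s4  s5 
   s5   s6  s3 
 * s6   s6  s6 
(> = start, * = accepting)

start=s0 accept=s6 s0-a->s1 s0-b->s2 s1-a->s1 s1-b->s1 s2-a->s1 s2-b->s3 s3-a->s4 s3-b->s3 s4-a->s4 s4-b->s5 s5-a->s6 s5-b->s3 s6-a->s6 s6-b->s6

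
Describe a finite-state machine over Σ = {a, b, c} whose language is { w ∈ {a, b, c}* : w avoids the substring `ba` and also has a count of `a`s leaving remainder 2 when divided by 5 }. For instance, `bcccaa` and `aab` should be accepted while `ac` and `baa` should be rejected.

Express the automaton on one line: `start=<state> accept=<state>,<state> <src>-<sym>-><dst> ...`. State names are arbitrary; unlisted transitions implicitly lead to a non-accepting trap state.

start=s0 accept=s3,s7 s0-a->s1 s0-b->s2 s0-c->s0 s1-a->s3 s1-b->s4 s1-c->s1 s2-a->s5 s2-b->s2 s2-c->s0 s3-a->s6 s3-b->s7 s3-c->s3 s4-a->s8 s4-b->s4 s4-c->s1 s5-a->s8 s5-b->s5 s5-c->s5 s6-a->s9 s6-b->s10 s6-c->s6 s7-a->s11 s7-b->s7 s7-c->s3 s8-a->s11 s8-b->s8 s8-c->s8 s9-a->s0 s9-b->s12 s9-c->s9 s10-a->s13 s10-b->s10 s10-c->s6 s11-a->s13 s11-b->s11 s11-c->s11 s12-a->s14 s12-b->s12 s12-c->s9 s13-a->s14 s13-b->s13 s13-c->s13 s14-a->s5 s14-b->s14 s14-c->s14

Handle the two conditions separately and then intersect. One (3 states) tracks partial matches of the forbidden pattern `ba`; the other (5 states) tracks the count of `a`s modulo 5. Each combined state is a pair, one component from each; accept when both components accept.
With 15 states:
          a    b    c  
>  s0     s1   s2   s0 
   s1     s3   s4   s1 
   s2     s5   s2   s0 
 * s3     s6   s7   s3 
   s4     s8   s4   s1 
   s5     s8   s5   s5 
   s6     s9  s10   s6 
 * s7    s11   s7   s3 
   s8    s11   s8   s8 
   s9     s0  s12   s9 
   s10   s13  s10   s6 
   s11   s13  s11  s11 
   s12   s14  s12   s9 
   s13   s14  s13  s13 
   s14    s5  s14  s14 
(> = start, * = accepting)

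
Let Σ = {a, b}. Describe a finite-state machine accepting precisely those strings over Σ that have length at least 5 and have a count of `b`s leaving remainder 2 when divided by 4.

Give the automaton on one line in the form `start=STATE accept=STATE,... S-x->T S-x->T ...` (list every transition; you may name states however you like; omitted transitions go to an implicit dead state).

Handle the two conditions separately and then intersect. One (7 states) tracks the input length, saturating at 6; the other (4 states) tracks the count of `b`s modulo 4. Each combined state is a pair, one component from each; accept when both components accept.
22 states suffice.
          a    b  
>  S0     S1   S2 
   S1     S3   S4 
   S2     S4   S5 
   S3     S6   S7 
   S4     S7   S8 
   S5     S8   S9 
   S6    S10  S11 
   S7    S11  S12 
   S8    S12  S13 
   S9    S13  S10 
   S10   S14  S15 
   S11   S15  S16 
   S12   S16  S17 
   S13   S17  S14 
   S14   S18  S19 
   S15   S19  S20 
 * S16   S20  S21 
   S17   S21  S18 
   S18   S18  S19 
   S19   S19  S20 
 * S20   S20  S21 
   S21   S21  S18 
(> = start, * = accepting)

start=S0 accept=S16,S20 S0-a->S1 S0-b->S2 S1-a->S3 S1-b->S4 S2-a->S4 S2-b->S5 S3-a->S6 S3-b->S7 S4-a->S7 S4-b->S8 S5-a->S8 S5-b->S9 S6-a->S10 S6-b->S11 S7-a->S11 S7-b->S12 S8-a->S12 S8-b->S13 S9-a->S13 S9-b->S10 S10-a->S14 S10-b->S15 S11-a->S15 S11-b->S16 S12-a->S16 S12-b->S17 S13-a->S17 S13-b->S14 S14-a->S18 S14-b->S19 S15-a->S19 S15-b->S20 S16-a->S20 S16-b->S21 S17-a->S21 S17-b->S18 S18-a->S18 S18-b->S19 S19-a->S19 S19-b->S20 S20-a->S20 S20-b->S21 S21-a->S21 S21-b->S18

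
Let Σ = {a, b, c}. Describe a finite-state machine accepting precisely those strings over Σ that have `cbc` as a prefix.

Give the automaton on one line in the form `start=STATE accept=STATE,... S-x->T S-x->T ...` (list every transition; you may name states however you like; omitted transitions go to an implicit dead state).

Check the first 3 symbols one by one: q0 through q2 record how many have matched `cbc` so far; any wrong symbol goes to the dead state q4. After all 3 match we enter the accepting sink q3.
A 5-state machine:
        a   b   c  
>  q0   q4  q4  q1 
   q1   q4  q2  q4 
   q2   q4  q4  q3 
 * q3   q3  q3  q3 
   q4   q4  q4  q4 
(> = start, * = accepting)

start=q0 accept=q3 q0-a->q4 q0-b->q4 q0-c->q1 q1-a->q4 q1-b->q2 q1-c->q4 q2-a->q4 q2-b->q4 q2-c->q3 q3-a->q3 q3-b->q3 q3-c->q3 q4-a->q4 q4-b->q4 q4-c->q4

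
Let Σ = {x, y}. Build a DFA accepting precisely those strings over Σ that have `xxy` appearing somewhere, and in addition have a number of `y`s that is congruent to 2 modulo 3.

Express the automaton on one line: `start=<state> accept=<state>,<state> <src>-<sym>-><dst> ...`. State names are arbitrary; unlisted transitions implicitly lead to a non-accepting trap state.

Run two small machines in parallel and take their product. The first has 4 states tracking whether and how much of `xxy` has been seen; the second has 3 states tracking the count of `y`s modulo 3. A product state is a pair (one from each), accepting exactly when both do.
With 12 states:
          x    y  
>  q0     q1   q2 
   q1     q3   q2 
   q2     q4   q5 
   q3     q3   q6 
   q4     q7   q5 
   q5     q8   q0 
   q6     q6   q9 
   q7     q7   q9 
   q8    q10   q0 
 * q9     q9  q11 
   q10   q10  q11 
   q11   q11   q6 
(> = start, * = accepting)

start=q0 accept=q9 q0-x->q1 q0-y->q2 q1-x->q3 q1-y->q2 q2-x->q4 q2-y->q5 q3-x->q3 q3-y->q6 q4-x->q7 q4-y->q5 q5-x->q8 q5-y->q0 q6-x->q6 q6-y->q9 q7-x->q7 q7-y->q9 q8-x->q10 q8-y->q0 q9-x->q9 q9-y->q11 q10-x->q10 q10-y->q11 q11-x->q11 q11-y->q6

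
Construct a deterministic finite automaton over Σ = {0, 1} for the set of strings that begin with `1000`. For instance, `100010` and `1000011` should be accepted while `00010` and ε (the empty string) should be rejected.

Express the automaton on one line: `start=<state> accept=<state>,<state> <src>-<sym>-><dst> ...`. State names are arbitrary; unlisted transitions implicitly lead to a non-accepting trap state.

Walk along `1000` while the input agrees: from A take `1` to B, and so on. Any deviation drops to the rejecting sink F. Once E is reached the prefix is confirmed and every continuation is accepted.
       0  1 
>  A   F  B 
   B   C  F 
   C   D  F 
   D   E  F 
 * E   E  E 
   F   F  F 
(> = start, * = accepting)

start=A accept=E A-0->F A-1->B B-0->C B-1->F C-0->D C-1->F D-0->E D-1->F E-0->E E-1->E F-0->F F-1->F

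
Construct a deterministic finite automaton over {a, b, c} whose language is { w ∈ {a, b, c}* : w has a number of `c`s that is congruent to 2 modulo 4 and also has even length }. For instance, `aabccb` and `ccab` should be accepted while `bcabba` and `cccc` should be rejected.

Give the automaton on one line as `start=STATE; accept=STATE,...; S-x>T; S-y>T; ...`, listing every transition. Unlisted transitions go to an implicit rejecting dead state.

Build one automaton per condition and run them in lockstep. One (4 states) tracks the count of `c`s modulo 4; the other (2 states) tracks the input length modulo 2. Each combined state is a pair, one component from each; accept when both components accept.
8 states suffice.
        a   b   c  
>  q0   q1  q1  q2 
   q1   q0  q0  q3 
   q2   q3  q3  q4 
   q3   q2  q2  q5 
 * q4   q5  q5  q6 
   q5   q4  q4  q7 
   q6   q7  q7  q0 
   q7   q6  q6  q1 
(> = start, * = accepting)

start=q0; accept=q4; q0-a>q1; q0-b>q1; q0-c>q2; q1-a>q0; q1-b>q0; q1-c>q3; q2-a>q3; q2-b>q3; q2-c>q4; q3-a>q2; q3-b>q2; q3-c>q5; q4-a>q5; q4-b>q5; q4-c>q6; q5-a>q4; q5-b>q4; q5-c>q7; q6-a>q7; q6-b>q7; q6-c>q0; q7-a>q6; q7-b>q6; q7-c>q1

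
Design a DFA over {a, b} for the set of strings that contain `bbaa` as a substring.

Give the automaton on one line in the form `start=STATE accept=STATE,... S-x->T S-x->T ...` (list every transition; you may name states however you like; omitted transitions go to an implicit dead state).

States q0..q3 record the length of the longest prefix of `bbaa` that matches the current input suffix. Reaching q4 means `bbaa` has been seen, and we stay there forever. Accept from q4.
5 states suffice.
        a   b  
>  q0   q0  q1 
   q1   q0  q2 
   q2   q3  q2 
   q3   q4  q1 
 * q4   q4  q4 
(> = start, * = accepting)

start=q0 accept=q4 q0-a->q0 q0-b->q1 q1-a->q0 q1-b->q2 q2-a->q3 q2-b->q2 q3-a->q4 q3-b->q1 q4-a->q4 q4-b->q4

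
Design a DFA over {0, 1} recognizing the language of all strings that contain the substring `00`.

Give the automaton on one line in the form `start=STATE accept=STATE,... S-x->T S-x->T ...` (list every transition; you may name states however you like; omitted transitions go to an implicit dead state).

start=q0 accept=q2 q0-0->q1 q0-1->q0 q1-0->q2 q1-1->q0 q2-0->q2 q2-1->q2

States q0..q1 record the length of the longest prefix of `00` that matches the current input suffix. Reaching q2 means `00` has been seen, and we stay there forever. Accept from q2.
3 states suffice.
        0   1  
>  q0   q1  q0 
   q1   q2  q0 
 * q2   q2  q2 
(> = start, * = accepting)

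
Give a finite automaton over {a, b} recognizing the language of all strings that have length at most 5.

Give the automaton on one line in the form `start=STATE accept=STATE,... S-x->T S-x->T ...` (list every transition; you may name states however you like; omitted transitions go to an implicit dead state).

start=s0 accept=s0,s1,s2,s3,s4,s5 s0-a->s1 s0-b->s1 s1-a->s2 s1-b->s2 s2-a->s3 s2-b->s3 s3-a->s4 s3-b->s4 s4-a->s5 s4-b->s5 s5-a->s6 s5-b->s6 s6-a->s6 s6-b->s6

We only need to distinguish lengths 0, 1, …, 5, and '>5'. Chain s0 → s1 → s2 → s3 → s4 → s5 → s6 on every symbol, with s6 looping. Accepting states: {s0, s1, s2, s3, s4, s5}.
A 7-state machine:
        a   b  
>* s0   s1  s1 
 * s1   s2  s2 
 * s2   s3  s3 
 * s3   s4  s4 
 * s4   s5  s5 
 * s5   s6  s6 
   s6   s6  s6 
(> = start, * = accepting)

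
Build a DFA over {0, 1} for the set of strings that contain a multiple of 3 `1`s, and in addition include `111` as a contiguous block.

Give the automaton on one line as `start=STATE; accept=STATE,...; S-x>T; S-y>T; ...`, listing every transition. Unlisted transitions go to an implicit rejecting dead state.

Handle the two conditions separately and then intersect. The first has 3 states tracking the count of `1`s modulo 3; the second has 4 states tracking whether and how much of `111` has been seen. A product state is a pair (one from each), accepting exactly when both do.
A 12-state machine:
          0    1  
>  s0     s0   s1 
   s1     s2   s3 
   s2     s2   s4 
   s3     s5   s6 
   s4     s5   s7 
   s5     s5   s8 
 * s6     s6   s9 
   s7     s0   s9 
   s8     s0  s10 
   s9     s9  s11 
   s10    s2  s11 
   s11   s11   s6 
(> = start, * = accepting)

start=s0; accept=s6; s0-0>s0; s0-1>s1; s1-0>s2; s1-1>s3; s2-0>s2; s2-1>s4; s3-0>s5; s3-1>s6; s4-0>s5; s4-1>s7; s5-0>s5; s5-1>s8; s6-0>s6; s6-1>s9; s7-0>s0; s7-1>s9; s8-0>s0; s8-1>s10; s9-0>s9; s9-1>s11; s10-0>s2; s10-1>s11; s11-0>s11; s11-1>s6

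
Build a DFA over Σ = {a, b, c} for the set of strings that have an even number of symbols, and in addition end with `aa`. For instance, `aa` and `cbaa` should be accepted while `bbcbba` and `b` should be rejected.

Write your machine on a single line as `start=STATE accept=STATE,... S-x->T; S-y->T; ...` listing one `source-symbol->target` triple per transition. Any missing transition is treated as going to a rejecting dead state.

Run two small machines in parallel and take their product. One (2 states) tracks the input length modulo 2; the other (3 states) tracks how much of the suffix `aa` has currently been matched. Each combined state is a pair, one component from each; accept when both components accept. Minimizing collapses redundant product states.
A 4-state machine:
        a   b   c  
>  q0   q1  q2  q2 
   q1   q3  q0  q0 
   q2   q0  q0  q0 
 * q3   q1  q2  q2 
(> = start, * = accepting)

start=q0; accept=q3; q0-a->q1; q0-b->q2; q0-c->q2; q1-a->q3; q1-b->q0; q1-c->q0; q2-a->q0; q2-b->q0; q2-c->q0; q3-a->q1; q3-b->q2; q3-c->q2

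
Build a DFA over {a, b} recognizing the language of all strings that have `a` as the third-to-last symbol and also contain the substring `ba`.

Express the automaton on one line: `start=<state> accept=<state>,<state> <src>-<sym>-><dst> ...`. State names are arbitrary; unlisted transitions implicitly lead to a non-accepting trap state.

start=q0 accept=q9,q15,q16,q17 q0-a->q1 q0-b->q2 q1-a->q3 q1-b->q4 q2-a->q5 q2-b->q6 q3-a->q7 q3-b->q8 q4-a->q9 q4-b->q10 q5-a->q11 q5-b->q12 q6-a->q13 q6-b->q14 q7-a->q7 q7-b->q8 q8-a->q9 q8-b->q10 q9-a->q11 q9-b->q12 q10-a->q13 q10-b->q14 q11-a->q15 q11-b->q16 q12-a->q9 q12-b->q17 q13-a->q11 q13-b->q12 q14-a->q13 q14-b->q14 q15-a->q15 q15-b->q16 q16-a->q9 q16-b->q17 q17-a->q13 q17-b->q18 q18-a->q13 q18-b->q18

Run two small machines in parallel and take their product. One (15 states) tracks the last 3 symbols read; the other (3 states) tracks whether and how much of `ba` has been seen. Each combined state is a pair, one component from each; accept when both components accept.
A 19-state machine:
          a    b  
>  q0     q1   q2 
   q1     q3   q4 
   q2     q5   q6 
   q3     q7   q8 
   q4     q9  q10 
   q5    q11  q12 
   q6    q13  q14 
   q7     q7   q8 
   q8     q9  q10 
 * q9    q11  q12 
   q10   q13  q14 
   q11   q15  q16 
   q12    q9  q17 
   q13   q11  q12 
   q14   q13  q14 
 * q15   q15  q16 
 * q16    q9  q17 
 * q17   q13  q18 
   q18   q13  q18 
(> = start, * = accepting)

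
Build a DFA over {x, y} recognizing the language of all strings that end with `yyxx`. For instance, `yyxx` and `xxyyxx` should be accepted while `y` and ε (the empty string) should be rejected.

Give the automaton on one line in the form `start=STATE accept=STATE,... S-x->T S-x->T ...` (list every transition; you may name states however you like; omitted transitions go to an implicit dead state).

Let each state record the length of the longest suffix of the input read so far that is also a prefix of `yyxx`. q1 means the last symbol is `y`; q2 means the last 2 symbols are `yy`; q3 means the last 3 symbols are `yyx`; q4 means the last 4 symbols are `yyxx`. Accept only at q4, where the string currently ends in `yyxx`.
5 states suffice.
        x   y  
>  q0   q0  q1 
   q1   q0  q2 
   q2   q3  q2 
   q3   q4  q1 
 * q4   q0  q1 
(> = start, * = accepting)

start=q0 accept=q4 q0-x->q0 q0-y->q1 q1-x->q0 q1-y->q2 q2-x->q3 q2-y->q2 q3-x->q4 q3-y->q1 q4-x->q0 q4-y->q1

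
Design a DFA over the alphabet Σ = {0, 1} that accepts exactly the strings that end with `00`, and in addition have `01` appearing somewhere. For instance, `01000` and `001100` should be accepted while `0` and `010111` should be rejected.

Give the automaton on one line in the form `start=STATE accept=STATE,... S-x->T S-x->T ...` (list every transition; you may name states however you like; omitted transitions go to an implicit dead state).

start=q0 accept=q4 q0-0->q1 q0-1->q0 q1-0->q1 q1-1->q2 q2-0->q3 q2-1->q2 q3-0->q4 q3-1->q2 q4-0->q4 q4-1->q2

Handle the two conditions separately and then intersect. One (3 states) tracks how much of the suffix `00` has currently been matched; the other (3 states) tracks whether and how much of `01` has been seen. Each combined state is a pair, one component from each; accept when both components accept. Equivalent product states are then merged.
5 states suffice.
        0   1  
>  q0   q1  q0 
   q1   q1  q2 
   q2   q3  q2 
   q3   q4  q2 
 * q4   q4  q2 
(> = start, * = accepting)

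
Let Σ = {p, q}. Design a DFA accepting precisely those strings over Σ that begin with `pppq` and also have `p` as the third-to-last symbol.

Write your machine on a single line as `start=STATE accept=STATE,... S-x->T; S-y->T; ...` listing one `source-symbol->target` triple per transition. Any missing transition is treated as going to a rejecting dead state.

Run two small machines in parallel and take their product. The first has 6 states tracking whether the input so far still matches the prefix `pppq`; the second has 15 states tracking the last 3 symbols read. A product state is a pair (one from each), accepting exactly when both do.
With 24 states:
          p    q  
>  S0     S1   S2 
   S1     S3   S4 
   S2     S5   S6 
   S3     S7   S8 
   S4     S9  S10 
   S5    S11  S12 
   S6    S13  S14 
   S7    S15  S16 
   S8     S9  S10 
   S9    S11  S12 
   S10   S13  S14 
   S11   S15   S8 
   S12    S9  S10 
   S13   S11  S12 
   S14   S13  S14 
   S15   S15   S8 
 * S16   S17  S18 
 * S17   S19  S20 
 * S18   S21  S22 
   S19   S23  S16 
   S20   S17  S18 
   S21   S19  S20 
   S22   S21  S22 
 * S23   S23  S16 
(> = start, * = accepting)

start=S0; accept=S16,S17,S18,S23; S0-p->S1; S0-q->S2; S1-p->S3; S1-q->S4; S2-p->S5; S2-q->S6; S3-p->S7; S3-q->S8; S4-p->S9; S4-q->S10; S5-p->S11; S5-q->S12; S6-p->S13; S6-q->S14; S7-p->S15; S7-q->S16; S8-p->S9; S8-q->S10; S9-p->S11; S9-q->S12; S10-p->S13; S10-q->S14; S11-p->S15; S11-q->S8; S12-p->S9; S12-q->S10; S13-p->S11; S13-q->S12; S14-p->S13; S14-q->S14; S15-p->S15; S15-q->S8; S16-p->S17; S16-q->S18; S17-p->S19; S17-q->S20; S18-p->S21; S18-q->S22; S19-p->S23; S19-q->S16; S20-p->S17; S20-q->S18; S21-p->S19; S21-q->S20; S22-p->S21; S22-q->S22; S23-p->S23; S23-q->S16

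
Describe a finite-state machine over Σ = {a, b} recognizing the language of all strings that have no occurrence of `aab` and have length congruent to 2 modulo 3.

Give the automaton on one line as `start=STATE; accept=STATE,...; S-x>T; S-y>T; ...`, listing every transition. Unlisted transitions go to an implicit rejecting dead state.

start=s0; accept=s3,s4,s5; s0-a>s1; s0-b>s2; s1-a>s3; s1-b>s4; s2-a>s5; s2-b>s4; s3-a>s6; s3-b>s7; s4-a>s8; s4-b>s0; s5-a>s6; s5-b>s0; s6-a>s9; s6-b>s7; s7-a>s7; s7-b>s7; s8-a>s9; s8-b>s2; s9-a>s3; s9-b>s7

Run two small machines in parallel and take their product. The first has 4 states tracking partial matches of the forbidden pattern `aab`; the second has 3 states tracking the input length modulo 3. A product state is a pair (one from each), accepting exactly when both do. Minimizing collapses redundant product states.
10 states suffice.
        a   b  
>  s0   s1  s2 
   s1   s3  s4 
   s2   s5  s4 
 * s3   s6  s7 
 * s4   s8  s0 
 * s5   s6  s0 
   s6   s9  s7 
   s7   s7  s7 
   s8   s9  s2 
   s9   s3  s7 
(> = start, * = accepting)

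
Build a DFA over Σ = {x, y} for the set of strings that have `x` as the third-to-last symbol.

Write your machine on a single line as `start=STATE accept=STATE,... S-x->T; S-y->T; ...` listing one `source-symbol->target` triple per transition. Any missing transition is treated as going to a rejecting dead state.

start=A; accept=H,I,J,K; A-x->B; A-y->C; B-x->D; B-y->E; C-x->F; C-y->G; D-x->H; D-y->I; E-x->J; E-y->K; F-x->L; F-y->M; G-x->N; G-y->O; H-x->H; H-y->I; I-x->J; I-y->K; J-x->L; J-y->M; K-x->N; K-y->O; L-x->H; L-y->I; M-x->J; M-y->K; N-x->L; N-y->M; O-x->N; O-y->O

Because acceptance depends on a position counted from the end, the machine has to buffer the most recent 3 symbols. Make each state the string of the last up-to-3 symbols read; on input `x` shift the window left and append `x`. Accept when the buffered window has length 3 and begins with `x`.
       x  y 
>  A   B  C 
   B   D  E 
   C   F  G 
   D   H  I 
   E   J  K 
   F   L  M 
   G   N  O 
 * H   H  I 
 * I   J  K 
 * J   L  M 
 * K   N  O 
   L   H  I 
   M   J  K 
   N   L  M 
   O   N  O 
(> = start, * = accepting)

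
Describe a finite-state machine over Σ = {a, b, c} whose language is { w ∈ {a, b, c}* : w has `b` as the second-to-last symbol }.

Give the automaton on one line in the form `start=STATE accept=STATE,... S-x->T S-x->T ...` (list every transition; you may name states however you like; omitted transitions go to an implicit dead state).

Because acceptance depends on a position counted from the end, the machine has to buffer the most recent 2 symbols. Make each state the string of the last up-to-2 symbols read; on input `x` shift the window left and append `x`. Accept when the buffered window has length 2 and begins with `b`.
13 states suffice.
          a    b    c  
>  S0     S1   S2   S3 
   S1     S4   S5   S6 
   S2     S7   S8   S9 
   S3    S10  S11  S12 
   S4     S4   S5   S6 
   S5     S7   S8   S9 
   S6    S10  S11  S12 
 * S7     S4   S5   S6 
 * S8     S7   S8   S9 
 * S9    S10  S11  S12 
   S10    S4   S5   S6 
   S11    S7   S8   S9 
   S12   S10  S11  S12 
(> = start, * = accepting)

start=S0 accept=S7,S8,S9 S0-a->S1 S0-b->S2 S0-c->S3 S1-a->S4 S1-b->S5 S1-c->S6 S2-a->S7 S2-b->S8 S2-c->S9 S3-a->S10 S3-b->S11 S3-c->S12 S4-a->S4 S4-b->S5 S4-c->S6 S5-a->S7 S5-b->S8 S5-c->S9 S6-a->S10 S6-b->S11 S6-c->S12 S7-a->S4 S7-b->S5 S7-c->S6 S8-a->S7 S8-b->S8 S8-c->S9 S9-a->S10 S9-b->S11 S9-c->S12 S10-a->S4 S10-b->S5 S10-c->S6 S11-a->S7 S11-b->S8 S11-c->S9 S12-a->S10 S12-b->S11 S12-c->S12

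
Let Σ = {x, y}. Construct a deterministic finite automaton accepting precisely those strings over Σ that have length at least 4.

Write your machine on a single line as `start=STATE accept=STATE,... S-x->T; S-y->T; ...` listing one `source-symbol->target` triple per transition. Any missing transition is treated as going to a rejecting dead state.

We only need to distinguish lengths 0, 1, …, 4, and '>4'. Chain q0 → q1 → q2 → q3 → q4 → q5 on every symbol, with q5 looping. Accepting states: {q4, q5}.
6 states suffice.
        x   y  
>  q0   q1  q1 
   q1   q2  q2 
   q2   q3  q3 
   q3   q4  q4 
 * q4   q5  q5 
 * q5   q5  q5 
(> = start, * = accepting)

start=q0; accept=q4,q5; q0-x->q1; q0-y->q1; q1-x->q2; q1-y->q2; q2-x->q3; q2-y->q3; q3-x->q4; q3-y->q4; q4-x->q5; q4-y->q5; q5-x->q5; q5-y->q5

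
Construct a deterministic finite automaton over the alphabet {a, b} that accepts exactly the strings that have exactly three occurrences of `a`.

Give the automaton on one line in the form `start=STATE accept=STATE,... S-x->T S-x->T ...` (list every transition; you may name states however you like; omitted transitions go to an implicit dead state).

Only the number of `a`s matters, and only up to 4. Make a chain q0 → q1 → q2 → q3 → q4 advanced by each `a` (with q4 absorbing); every other symbol self-loops. The accepting set is {q3}.
A 5-state machine:
        a   b  
>  q0   q1  q0 
   q1   q2  q1 
   q2   q3  q2 
 * q3   q4  q3 
   q4   q4  q4 
(> = start, * = accepting)

start=q0 accept=q3 q0-a->q1 q0-b->q0 q1-a->q2 q1-b->q1 q2-a->q3 q2-b->q2 q3-a->q4 q3-b->q3 q4-a->q4 q4-b->q4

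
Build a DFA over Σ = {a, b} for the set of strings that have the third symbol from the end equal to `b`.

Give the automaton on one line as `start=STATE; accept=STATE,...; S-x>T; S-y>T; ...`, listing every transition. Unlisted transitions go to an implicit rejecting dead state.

Because acceptance depends on a position counted from the end, the machine has to buffer the most recent 3 symbols. Make each state the string of the last up-to-3 symbols read; on input `x` shift the window left and append `x`. Accept when the buffered window has length 3 and begins with `b`.
15 states suffice.
          a    b  
>  q0     q1   q2 
   q1     q3   q4 
   q2     q5   q6 
   q3     q7   q8 
   q4     q9  q10 
   q5    q11  q12 
   q6    q13  q14 
   q7     q7   q8 
   q8     q9  q10 
   q9    q11  q12 
   q10   q13  q14 
 * q11    q7   q8 
 * q12    q9  q10 
 * q13   q11  q12 
 * q14   q13  q14 
(> = start, * = accepting)

start=q0; accept=q11,q12,q13,q14; q0-a>q1; q0-b>q2; q1-a>q3; q1-b>q4; q2-a>q5; q2-b>q6; q3-a>q7; q3-b>q8; q4-a>q9; q4-b>q10; q5-a>q11; q5-b>q12; q6-a>q13; q6-b>q14; q7-a>q7; q7-b>q8; q8-a>q9; q8-b>q10; q9-a>q11; q9-b>q12; q10-a>q13; q10-b>q14; q11-a>q7; q11-b>q8; q12-a>q9; q12-b>q10; q13-a>q11; q13-b>q12; q14-a>q13; q14-b>q14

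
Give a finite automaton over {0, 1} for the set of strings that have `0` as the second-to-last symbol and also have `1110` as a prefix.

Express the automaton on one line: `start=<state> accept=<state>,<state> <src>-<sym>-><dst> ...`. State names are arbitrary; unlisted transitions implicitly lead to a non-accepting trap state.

start=s0 accept=s6,s7 s0-0->s1 s0-1->s2 s1-0->s1 s1-1->s1 s2-0->s1 s2-1->s3 s3-0->s1 s3-1->s4 s4-0->s5 s4-1->s1 s5-0->s6 s5-1->s7 s6-0->s6 s6-1->s7 s7-0->s5 s7-1->s8 s8-0->s5 s8-1->s8

Handle the two conditions separately and then intersect. The first has 7 states tracking the last 2 symbols read; the second has 6 states tracking whether the input so far still matches the prefix `1110`. A product state is a pair (one from each), accepting exactly when both do. Equivalent product states are then merged.
9 states suffice.
        0   1  
>  s0   s1  s2 
   s1   s1  s1 
   s2   s1  s3 
   s3   s1  s4 
   s4   s5  s1 
   s5   s6  s7 
 * s6   s6  s7 
 * s7   s5  s8 
   s8   s5  s8 
(> = start, * = accepting)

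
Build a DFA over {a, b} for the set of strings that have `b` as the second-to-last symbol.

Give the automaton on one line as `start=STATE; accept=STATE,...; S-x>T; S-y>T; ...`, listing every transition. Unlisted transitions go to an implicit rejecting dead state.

A DFA must remember the last 2 symbols (since which symbol is second-to-last isn't known until the input ends). Use one state per possible window of the last ≤2 symbols; accept from those whose window starts with `b`.
A 7-state machine:
        a   b  
>  q0   q1  q2 
   q1   q3  q4 
   q2   q5  q6 
   q3   q3  q4 
   q4   q5  q6 
 * q5   q3  q4 
 * q6   q5  q6 
(> = start, * = accepting)

start=q0; accept=q5,q6; q0-a>q1; q0-b>q2; q1-a>q3; q1-b>q4; q2-a>q5; q2-b>q6; q3-a>q3; q3-b>q4; q4-a>q5; q4-b>q6; q5-a>q3; q5-b>q4; q6-a>q5; q6-b>q6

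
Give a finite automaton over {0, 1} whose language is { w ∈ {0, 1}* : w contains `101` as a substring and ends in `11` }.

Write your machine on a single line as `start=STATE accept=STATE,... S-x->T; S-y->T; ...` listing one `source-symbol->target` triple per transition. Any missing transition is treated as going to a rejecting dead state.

start=q0; accept=q6; q0-0->q0; q0-1->q1; q1-0->q2; q1-1->q3; q2-0->q0; q2-1->q4; q3-0->q2; q3-1->q3; q4-0->q5; q4-1->q6; q5-0->q5; q5-1->q4; q6-0->q5; q6-1->q6

Build one automaton per condition and run them in lockstep. The first has 4 states tracking whether and how much of `101` has been seen; the second has 3 states tracking how much of the suffix `11` has currently been matched. A product state is a pair (one from each), accepting exactly when both do.
A 7-state machine:
        0   1  
>  q0   q0  q1 
   q1   q2  q3 
   q2   q0  q4 
   q3   q2  q3 
   q4   q5  q6 
   q5   q5  q4 
 * q6   q5  q6 
(> = start, * = accepting)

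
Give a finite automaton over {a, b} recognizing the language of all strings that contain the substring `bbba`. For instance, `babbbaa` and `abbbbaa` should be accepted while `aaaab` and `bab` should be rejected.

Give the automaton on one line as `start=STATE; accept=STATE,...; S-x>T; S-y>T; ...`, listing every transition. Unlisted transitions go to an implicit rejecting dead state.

Track how much of `bbba` has been matched so far: state s0 is no progress, s4 is the absorbing accept state reached once `bbba` has occurred. Intermediate states record partial matches; on a mismatch, fall back to the longest reusable overlap.
With 5 states:
        a   b  
>  s0   s0  s1 
   s1   s0  s2 
   s2   s0  s3 
   s3   s4  s3 
 * s4   s4  s4 
(> = start, * = accepting)

start=s0; accept=s4; s0-a>s0; s0-b>s1; s1-a>s0; s1-b>s2; s2-a>s0; s2-b>s3; s3-a>s4; s3-b>s3; s4-a>s4; s4-b>s4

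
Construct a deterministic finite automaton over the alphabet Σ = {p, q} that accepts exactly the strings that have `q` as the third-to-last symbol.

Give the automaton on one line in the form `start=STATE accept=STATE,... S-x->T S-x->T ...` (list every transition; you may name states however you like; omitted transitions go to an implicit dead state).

start=s0 accept=s11,s12,s13,s14 s0-p->s1 s0-q->s2 s1-p->s3 s1-q->s4 s2-p->s5 s2-q->s6 s3-p->s7 s3-q->s8 s4-p->s9 s4-q->s10 s5-p->s11 s5-q->s12 s6-p->s13 s6-q->s14 s7-p->s7 s7-q->s8 s8-p->s9 s8-q->s10 s9-p->s11 s9-q->s12 s10-p->s13 s10-q->s14 s11-p->s7 s11-q->s8 s12-p->s9 s12-q->s10 s13-p->s11 s13-q->s12 s14-p->s13 s14-q->s14

Because acceptance depends on a position counted from the end, the machine has to buffer the most recent 3 symbols. Make each state the string of the last up-to-3 symbols read; on input `x` shift the window left and append `x`. Accept when the buffered window has length 3 and begins with `q`.
With 15 states:
          p    q  
>  s0     s1   s2 
   s1     s3   s4 
   s2     s5   s6 
   s3     s7   s8 
   s4     s9  s10 
   s5    s11  s12 
   s6    s13  s14 
   s7     s7   s8 
   s8     s9  s10 
   s9    s11  s12 
   s10   s13  s14 
 * s11    s7   s8 
 * s12    s9  s10 
 * s13   s11  s12 
 * s14   s13  s14 
(> = start, * = accepting)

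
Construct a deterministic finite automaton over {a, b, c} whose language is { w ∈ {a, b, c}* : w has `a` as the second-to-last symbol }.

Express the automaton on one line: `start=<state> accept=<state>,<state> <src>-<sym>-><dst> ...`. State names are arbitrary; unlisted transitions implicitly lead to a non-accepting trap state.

start=S0 accept=S4,S5,S6 S0-a->S1 S0-b->S2 S0-c->S3 S1-a->S4 S1-b->S5 S1-c->S6 S2-a->S7 S2-b->S8 S2-c->S9 S3-a->S10 S3-b->S11 S3-c->S12 S4-a->S4 S4-b->S5 S4-c->S6 S5-a->S7 S5-b->S8 S5-c->S9 S6-a->S10 S6-b->S11 S6-c->S12 S7-a->S4 S7-b->S5 S7-c->S6 S8-a->S7 S8-b->S8 S8-c->S9 S9-a->S10 S9-b->S11 S9-c->S12 S10-a->S4 S10-b->S5 S10-c->S6 S11-a->S7 S11-b->S8 S11-c->S9 S12-a->S10 S12-b->S11 S12-c->S12

A DFA must remember the last 2 symbols (since which symbol is second-to-last isn't known until the input ends). Use one state per possible window of the last ≤2 symbols; accept from those whose window starts with `a`.
A 13-state machine:
          a    b    c  
>  S0     S1   S2   S3 
   S1     S4   S5   S6 
   S2     S7   S8   S9 
   S3    S10  S11  S12 
 * S4     S4   S5   S6 
 * S5     S7   S8   S9 
 * S6    S10  S11  S12 
   S7     S4   S5   S6 
   S8     S7   S8   S9 
   S9    S10  S11  S12 
   S10    S4   S5   S6 
   S11    S7   S8   S9 
   S12   S10  S11  S12 
(> = start, * = accepting)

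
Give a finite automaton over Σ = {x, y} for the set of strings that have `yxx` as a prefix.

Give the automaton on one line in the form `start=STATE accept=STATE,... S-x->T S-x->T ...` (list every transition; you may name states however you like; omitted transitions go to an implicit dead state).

Check the first 3 symbols one by one: A through C record how many have matched `yxx` so far; any wrong symbol goes to the dead state E. After all 3 match we enter the accepting sink D.
5 states suffice.
       x  y 
>  A   E  B 
   B   C  E 
   C   D  E 
 * D   D  D 
   E   E  E 
(> = start, * = accepting)

start=A accept=D A-x->E A-y->B B-x->C B-y->E C-x->D C-y->E D-x->D D-y->D E-x->E E-y->E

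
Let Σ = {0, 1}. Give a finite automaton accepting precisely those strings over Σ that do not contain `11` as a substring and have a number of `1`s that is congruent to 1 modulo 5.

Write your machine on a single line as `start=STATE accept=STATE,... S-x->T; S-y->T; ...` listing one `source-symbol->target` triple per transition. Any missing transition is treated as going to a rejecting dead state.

Handle the two conditions separately and then intersect. The first has 3 states tracking partial matches of the forbidden pattern `11`; the second has 5 states tracking the count of `1`s modulo 5. A product state is a pair (one from each), accepting exactly when both do. After merging equivalent states the machine shrinks.
          0    1  
>  q0     q0   q1 
 * q1     q2   q3 
 * q2     q2   q4 
   q3     q3   q3 
   q4     q5   q3 
   q5     q5   q6 
   q6     q7   q3 
   q7     q7   q8 
   q8     q9   q3 
   q9     q9  q10 
   q10    q0   q3 
(> = start, * = accepting)

start=q0; accept=q1,q2; q0-0->q0; q0-1->q1; q1-0->q2; q1-1->q3; q2-0->q2; q2-1->q4; q3-0->q3; q3-1->q3; q4-0->q5; q4-1->q3; q5-0->q5; q5-1->q6; q6-0->q7; q6-1->q3; q7-0->q7; q7-1->q8; q8-0->q9; q8-1->q3; q9-0->q9; q9-1->q10; q10-0->q0; q10-1->q3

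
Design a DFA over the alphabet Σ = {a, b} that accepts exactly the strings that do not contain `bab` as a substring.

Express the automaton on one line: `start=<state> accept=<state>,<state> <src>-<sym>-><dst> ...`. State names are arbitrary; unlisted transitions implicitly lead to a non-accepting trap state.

This is the complement of 'contains `bab`'. Use the same substring-matching states — q0 through q3 holding how much of `bab` has just been matched — but flip the accepting set: everything except the trap q3 accepts.
        a   b  
>* q0   q0  q1 
 * q1   q2  q1 
 * q2   q0  q3 
   q3   q3  q3 
(> = start, * = accepting)

start=q0 accept=q0,q1,q2 q0-a->q0 q0-b->q1 q1-a->q2 q1-b->q1 q2-a->q0 q2-b->q3 q3-a->q3 q3-b->q3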